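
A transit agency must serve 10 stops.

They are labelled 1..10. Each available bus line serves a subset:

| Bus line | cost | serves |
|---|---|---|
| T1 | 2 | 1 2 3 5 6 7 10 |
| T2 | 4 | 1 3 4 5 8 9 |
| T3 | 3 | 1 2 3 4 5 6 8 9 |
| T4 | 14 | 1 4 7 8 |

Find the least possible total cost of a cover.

T1, T3 together cover every stop (T1 ∪ T3 = {1, 2, 3, 4, 5, 6, 7, 8, 9, 10}); total cost 2 + 3 = 5.
No covering selection has total cost below 5.

5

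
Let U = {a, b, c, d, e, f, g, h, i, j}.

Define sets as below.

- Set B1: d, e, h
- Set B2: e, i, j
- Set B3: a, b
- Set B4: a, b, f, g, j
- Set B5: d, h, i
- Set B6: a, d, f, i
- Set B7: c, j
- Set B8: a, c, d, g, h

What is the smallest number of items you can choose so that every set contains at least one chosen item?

3

Take T = {a, h, j}. Each listed set contains at least one of these, so T is a hitting set of size 3.
The sets B1, B3, B7 are pairwise disjoint, so any hitting set needs a separate item for each — at least 3. Hence 3 is optimal.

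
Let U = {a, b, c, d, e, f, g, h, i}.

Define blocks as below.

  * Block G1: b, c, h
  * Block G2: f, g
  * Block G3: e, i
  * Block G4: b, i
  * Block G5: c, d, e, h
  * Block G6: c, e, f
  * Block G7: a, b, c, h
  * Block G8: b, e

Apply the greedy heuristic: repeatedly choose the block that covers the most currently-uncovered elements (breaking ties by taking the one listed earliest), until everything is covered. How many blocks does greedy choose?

Greedy: pick G5 (covers 4 new) → pick G2 (covers 2 new) → pick G4 (covers 2 new) → pick G7 (covers 1 new). Total picks: 4.

4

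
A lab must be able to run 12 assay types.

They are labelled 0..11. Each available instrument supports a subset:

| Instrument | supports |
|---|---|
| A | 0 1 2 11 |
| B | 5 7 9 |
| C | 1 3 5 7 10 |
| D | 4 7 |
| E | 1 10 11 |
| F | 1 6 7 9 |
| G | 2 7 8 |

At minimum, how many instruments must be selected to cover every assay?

A and C and D and F and G together: A ∪ C ∪ D ∪ F ∪ G = {0, 1, 2, 3, 4, 5, 6, 7, 8, 9, 10, 11} — every assay is covered.
No 4 of the 7 instruments cover everything (all 35 combinations miss at least one assay), so 5 is optimal.

5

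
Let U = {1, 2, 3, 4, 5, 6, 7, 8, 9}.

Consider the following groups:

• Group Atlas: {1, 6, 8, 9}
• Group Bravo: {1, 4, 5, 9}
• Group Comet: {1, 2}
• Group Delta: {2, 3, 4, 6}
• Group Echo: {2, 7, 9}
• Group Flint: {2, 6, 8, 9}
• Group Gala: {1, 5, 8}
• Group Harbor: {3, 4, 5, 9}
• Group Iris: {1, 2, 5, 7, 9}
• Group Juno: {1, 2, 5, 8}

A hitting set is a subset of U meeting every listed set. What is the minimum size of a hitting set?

H = {1, 6, 9} meets every group (each contains at least one member of H), and |H| = 3.
No choice of 2 elements meets every group, so 3 is the minimum.

3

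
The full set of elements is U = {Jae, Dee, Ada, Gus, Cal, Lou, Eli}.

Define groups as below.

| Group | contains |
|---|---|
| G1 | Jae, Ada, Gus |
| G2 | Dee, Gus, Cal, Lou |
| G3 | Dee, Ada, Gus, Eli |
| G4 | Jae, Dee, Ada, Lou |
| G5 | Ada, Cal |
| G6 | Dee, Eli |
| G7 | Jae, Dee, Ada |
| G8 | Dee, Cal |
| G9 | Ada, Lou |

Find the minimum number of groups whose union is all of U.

3

G2 and G6 and G7 together: G2 ∪ G6 ∪ G7 = {Jae, Dee, Ada, Gus, Cal, Lou, Eli} — every element is covered.
No 2 of the 9 groups cover everything (all 36 combinations miss at least one element), so 3 is optimal.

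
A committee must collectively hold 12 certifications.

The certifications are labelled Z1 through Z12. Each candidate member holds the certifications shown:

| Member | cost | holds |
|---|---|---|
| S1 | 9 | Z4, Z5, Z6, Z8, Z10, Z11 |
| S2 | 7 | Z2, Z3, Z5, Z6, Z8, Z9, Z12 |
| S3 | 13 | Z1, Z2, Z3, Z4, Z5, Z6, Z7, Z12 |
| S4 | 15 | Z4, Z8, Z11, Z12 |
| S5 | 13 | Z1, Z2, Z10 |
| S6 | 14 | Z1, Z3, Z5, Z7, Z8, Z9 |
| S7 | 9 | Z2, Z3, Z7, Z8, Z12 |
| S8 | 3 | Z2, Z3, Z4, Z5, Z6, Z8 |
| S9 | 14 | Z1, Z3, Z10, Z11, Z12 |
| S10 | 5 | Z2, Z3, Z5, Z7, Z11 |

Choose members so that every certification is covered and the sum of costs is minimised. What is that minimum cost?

S2, S5, S8, S10 together cover every certification (S2 ∪ S5 ∪ S8 ∪ S10 = {Z1, Z2, Z3, Z4, Z5, Z6, Z7, Z8, Z9, Z10, Z11, Z12}); total cost 7 + 13 + 3 + 5 = 28.
No covering selection has total cost below 28.

28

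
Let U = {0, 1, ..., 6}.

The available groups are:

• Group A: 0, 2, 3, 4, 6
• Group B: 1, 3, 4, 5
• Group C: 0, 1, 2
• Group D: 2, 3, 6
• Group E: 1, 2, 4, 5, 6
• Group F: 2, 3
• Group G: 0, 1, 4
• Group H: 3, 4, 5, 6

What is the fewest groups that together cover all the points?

A and E together: A ∪ E = {0, 1, 2, 3, 4, 5, 6} — every point is covered.
No single group has all 7 points (the largest, A, has 5), so 2 is optimal.

2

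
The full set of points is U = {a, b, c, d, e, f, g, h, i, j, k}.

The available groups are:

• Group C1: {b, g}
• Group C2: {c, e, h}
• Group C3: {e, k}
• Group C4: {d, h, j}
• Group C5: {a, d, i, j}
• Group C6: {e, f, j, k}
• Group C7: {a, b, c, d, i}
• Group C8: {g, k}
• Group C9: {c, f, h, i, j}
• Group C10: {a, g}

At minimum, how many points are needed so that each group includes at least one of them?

4

T = {d, e, f, g} meets every group (each contains at least one member of T), and |T| = 4.
No choice of 3 points meets every group, so 4 is the minimum.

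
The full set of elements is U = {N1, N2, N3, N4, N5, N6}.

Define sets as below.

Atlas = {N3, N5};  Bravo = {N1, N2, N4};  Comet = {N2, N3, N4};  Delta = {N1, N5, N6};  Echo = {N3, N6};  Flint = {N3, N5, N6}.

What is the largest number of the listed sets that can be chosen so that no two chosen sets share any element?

Comet, Delta are pairwise disjoint (Comet={N2,N3,N4}; Delta={N1,N5,N6}).
Every remaining set overlaps one of these, and no 3 of the listed sets are pairwise disjoint, so 2 is the maximum.

2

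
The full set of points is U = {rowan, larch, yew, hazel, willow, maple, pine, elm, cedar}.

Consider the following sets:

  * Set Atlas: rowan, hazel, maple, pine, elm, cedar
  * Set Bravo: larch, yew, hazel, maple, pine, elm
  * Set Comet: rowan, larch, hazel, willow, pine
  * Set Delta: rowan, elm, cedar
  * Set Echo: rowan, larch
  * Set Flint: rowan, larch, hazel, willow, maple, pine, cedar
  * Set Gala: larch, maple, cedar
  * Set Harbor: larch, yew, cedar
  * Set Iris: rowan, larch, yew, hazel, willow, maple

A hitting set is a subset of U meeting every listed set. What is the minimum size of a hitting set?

Take H = {larch, cedar}. Each listed set contains at least one of these, so H is a hitting set of size 2.
No single point lies in every set, so at least 2 are needed and 2 is optimal.

2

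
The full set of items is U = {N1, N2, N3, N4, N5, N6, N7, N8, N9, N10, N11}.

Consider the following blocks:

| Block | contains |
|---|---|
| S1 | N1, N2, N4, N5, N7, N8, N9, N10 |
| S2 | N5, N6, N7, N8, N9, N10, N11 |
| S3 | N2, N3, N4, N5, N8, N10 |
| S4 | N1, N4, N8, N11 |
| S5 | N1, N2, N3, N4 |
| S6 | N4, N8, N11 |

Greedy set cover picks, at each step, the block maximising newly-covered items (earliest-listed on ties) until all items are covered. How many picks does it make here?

3

Greedy: pick S1 (covers 8 new) → pick S2 (covers 2 new) → pick S3 (covers 1 new). Total picks: 3.
(The true minimum cover uses only 2 blocks, so greedy is not optimal here.)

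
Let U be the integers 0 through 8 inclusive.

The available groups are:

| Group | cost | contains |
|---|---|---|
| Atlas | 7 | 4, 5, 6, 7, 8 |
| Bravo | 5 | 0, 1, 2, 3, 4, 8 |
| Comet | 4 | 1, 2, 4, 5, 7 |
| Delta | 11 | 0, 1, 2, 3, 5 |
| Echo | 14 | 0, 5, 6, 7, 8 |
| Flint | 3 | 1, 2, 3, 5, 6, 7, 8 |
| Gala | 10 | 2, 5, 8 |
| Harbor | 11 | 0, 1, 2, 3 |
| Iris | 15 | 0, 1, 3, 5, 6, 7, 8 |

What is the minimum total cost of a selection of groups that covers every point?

8

Bravo, Flint together cover every point (Bravo ∪ Flint = {0, 1, 2, 3, 4, 5, 6, 7, 8}); total cost 5 + 3 = 8.
No covering selection has total cost below 8.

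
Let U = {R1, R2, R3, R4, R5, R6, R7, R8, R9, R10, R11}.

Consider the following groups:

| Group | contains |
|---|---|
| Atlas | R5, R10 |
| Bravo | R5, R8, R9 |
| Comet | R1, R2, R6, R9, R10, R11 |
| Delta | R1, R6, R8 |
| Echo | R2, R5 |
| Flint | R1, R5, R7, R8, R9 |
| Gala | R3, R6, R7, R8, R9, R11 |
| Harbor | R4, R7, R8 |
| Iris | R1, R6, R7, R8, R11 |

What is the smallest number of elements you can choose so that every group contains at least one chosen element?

Take H = {R5, R6, R8}. Each listed group contains at least one of these, so H is a hitting set of size 3.
No choice of 2 elements meets every group, so 3 is the minimum.

3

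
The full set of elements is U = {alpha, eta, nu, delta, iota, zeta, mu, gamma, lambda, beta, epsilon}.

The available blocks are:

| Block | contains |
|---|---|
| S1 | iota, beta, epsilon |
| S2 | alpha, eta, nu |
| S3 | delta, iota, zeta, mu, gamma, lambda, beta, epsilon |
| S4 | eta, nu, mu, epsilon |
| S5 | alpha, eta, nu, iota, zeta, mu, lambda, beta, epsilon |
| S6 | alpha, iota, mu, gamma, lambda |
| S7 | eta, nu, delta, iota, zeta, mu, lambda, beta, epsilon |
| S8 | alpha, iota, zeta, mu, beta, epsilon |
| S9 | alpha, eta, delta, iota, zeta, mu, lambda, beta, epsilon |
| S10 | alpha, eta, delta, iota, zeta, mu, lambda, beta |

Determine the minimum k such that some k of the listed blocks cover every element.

2

Take {S2, S3}. Their union is {alpha, eta, nu, delta, iota, zeta, mu, gamma, lambda, beta, epsilon}, which is all 11 elements.
No single block has all 11 elements (the largest, S5, has 9), so 2 is optimal.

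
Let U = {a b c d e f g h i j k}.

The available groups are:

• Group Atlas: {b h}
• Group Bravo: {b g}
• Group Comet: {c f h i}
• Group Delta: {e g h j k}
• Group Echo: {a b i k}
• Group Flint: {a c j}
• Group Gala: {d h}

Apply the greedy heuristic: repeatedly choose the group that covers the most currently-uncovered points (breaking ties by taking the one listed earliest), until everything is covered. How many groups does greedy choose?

4

Greedy: pick Delta (covers 5 new) → pick Comet (covers 3 new) → pick Echo (covers 2 new) → pick Gala (covers 1 new). Total picks: 4.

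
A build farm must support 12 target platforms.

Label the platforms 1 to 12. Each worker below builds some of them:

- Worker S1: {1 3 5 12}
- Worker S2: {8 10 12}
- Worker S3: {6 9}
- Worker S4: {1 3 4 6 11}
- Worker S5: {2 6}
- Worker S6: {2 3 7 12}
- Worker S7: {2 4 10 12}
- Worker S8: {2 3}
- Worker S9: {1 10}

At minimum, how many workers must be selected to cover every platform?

5

S1 and S2 and S3 and S4 and S6 together: S1 ∪ S2 ∪ S3 ∪ S4 ∪ S6 = {1, 2, 3, 4, 5, 6, 7, 8, 9, 10, 11, 12} — every platform is covered.
No 4 of the 9 workers cover everything (all 126 combinations miss at least one platform), so 5 is optimal.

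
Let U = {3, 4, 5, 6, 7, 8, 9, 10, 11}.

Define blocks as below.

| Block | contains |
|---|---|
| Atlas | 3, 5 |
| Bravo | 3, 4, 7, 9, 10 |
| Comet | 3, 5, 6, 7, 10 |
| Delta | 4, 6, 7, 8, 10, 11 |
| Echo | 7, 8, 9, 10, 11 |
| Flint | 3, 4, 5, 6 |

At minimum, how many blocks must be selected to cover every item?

Echo and Flint cover everything between them: the union {3, 4, 5, 6, 7, 8, 9, 10, 11} is all of U.
No single block has all 9 items (the largest, Delta, has 6), so 2 is optimal.

2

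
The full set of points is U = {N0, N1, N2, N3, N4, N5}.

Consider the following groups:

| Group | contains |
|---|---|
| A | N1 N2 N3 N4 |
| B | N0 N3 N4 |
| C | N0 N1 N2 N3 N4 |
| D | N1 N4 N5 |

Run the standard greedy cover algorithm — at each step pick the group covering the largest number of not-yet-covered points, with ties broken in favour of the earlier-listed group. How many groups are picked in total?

2

Greedy: pick C (covers 5 new) → pick D (covers 1 new). Total picks: 2.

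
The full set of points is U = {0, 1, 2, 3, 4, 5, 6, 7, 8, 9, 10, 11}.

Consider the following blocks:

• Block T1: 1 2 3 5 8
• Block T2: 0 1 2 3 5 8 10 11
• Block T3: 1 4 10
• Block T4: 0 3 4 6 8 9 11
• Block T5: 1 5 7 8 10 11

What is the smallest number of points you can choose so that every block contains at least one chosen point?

2

H = {3, 10} meets every block (each contains at least one member of H), and |H| = 2.
No single point lies in every block, so at least 2 are needed and 2 is optimal.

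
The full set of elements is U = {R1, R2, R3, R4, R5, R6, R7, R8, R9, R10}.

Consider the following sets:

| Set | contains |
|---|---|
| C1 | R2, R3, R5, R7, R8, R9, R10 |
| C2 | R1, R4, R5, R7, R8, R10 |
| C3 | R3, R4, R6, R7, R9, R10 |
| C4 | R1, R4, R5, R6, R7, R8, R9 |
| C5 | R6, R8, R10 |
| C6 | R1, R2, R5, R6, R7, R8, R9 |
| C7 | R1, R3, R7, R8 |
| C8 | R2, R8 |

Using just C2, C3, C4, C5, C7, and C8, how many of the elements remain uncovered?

0

Union of C2, C3, C4, C5, C7, C8 = {R1, R2, R3, R4, R5, R6, R7, R8, R9, R10} — that's every element, so 0 are uncovered.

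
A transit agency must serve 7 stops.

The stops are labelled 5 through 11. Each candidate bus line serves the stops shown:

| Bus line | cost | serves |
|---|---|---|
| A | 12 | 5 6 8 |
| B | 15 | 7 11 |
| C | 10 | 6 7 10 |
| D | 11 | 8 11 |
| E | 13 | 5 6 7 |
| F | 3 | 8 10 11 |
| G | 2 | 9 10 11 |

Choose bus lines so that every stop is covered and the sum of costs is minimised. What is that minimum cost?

18

E, F, G together cover every stop (E ∪ F ∪ G = {5, 6, 7, 8, 9, 10, 11}); total cost 13 + 3 + 2 = 18.
No covering selection has total cost below 18.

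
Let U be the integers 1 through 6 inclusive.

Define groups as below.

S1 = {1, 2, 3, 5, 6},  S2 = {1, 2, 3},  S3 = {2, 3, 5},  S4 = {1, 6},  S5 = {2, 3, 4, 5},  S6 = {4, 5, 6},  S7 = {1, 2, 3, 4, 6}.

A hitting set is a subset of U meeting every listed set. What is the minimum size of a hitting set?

H = {2, 6} meets every group (each contains at least one member of H), and |H| = 2.
The groups S4, S5 are pairwise disjoint, so any hitting set needs a separate item for each — at least 2. Hence 2 is optimal.

2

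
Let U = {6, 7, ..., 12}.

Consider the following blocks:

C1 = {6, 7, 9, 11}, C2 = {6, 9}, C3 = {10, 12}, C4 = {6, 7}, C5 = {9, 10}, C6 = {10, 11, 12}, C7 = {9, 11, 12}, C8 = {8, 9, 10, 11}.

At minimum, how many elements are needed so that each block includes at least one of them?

3

Take H = {7, 9, 10}. Each listed block contains at least one of these, so H is a hitting set of size 3.
No choice of 2 elements meets every block, so 3 is the minimum.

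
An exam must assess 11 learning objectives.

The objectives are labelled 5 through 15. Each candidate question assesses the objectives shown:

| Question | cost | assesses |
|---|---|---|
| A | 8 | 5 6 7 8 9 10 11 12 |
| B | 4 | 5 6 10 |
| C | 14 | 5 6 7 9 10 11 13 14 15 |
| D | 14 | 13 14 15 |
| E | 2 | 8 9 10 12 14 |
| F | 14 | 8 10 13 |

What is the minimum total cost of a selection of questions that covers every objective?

16

C, E together cover every objective (C ∪ E = {5, 6, 7, 8, 9, 10, 11, 12, 13, 14, 15}); total cost 14 + 2 = 16.
The greedy pick E, A, C costs 24; no covering selection beats 16.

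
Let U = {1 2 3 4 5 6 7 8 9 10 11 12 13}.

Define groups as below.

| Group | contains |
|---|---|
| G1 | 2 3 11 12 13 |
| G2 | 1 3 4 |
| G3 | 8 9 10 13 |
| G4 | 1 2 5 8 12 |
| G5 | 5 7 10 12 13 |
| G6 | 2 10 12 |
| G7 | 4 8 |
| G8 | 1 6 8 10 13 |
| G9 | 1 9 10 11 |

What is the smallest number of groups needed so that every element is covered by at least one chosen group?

5

G2 and G5 and G6 and G8 and G9 together: G2 ∪ G5 ∪ G6 ∪ G8 ∪ G9 = {1, 2, 3, 4, 5, 6, 7, 8, 9, 10, 11, 12, 13} — every element is covered.
No 4 of the 9 groups cover everything (all 126 combinations miss at least one element), so 5 is optimal.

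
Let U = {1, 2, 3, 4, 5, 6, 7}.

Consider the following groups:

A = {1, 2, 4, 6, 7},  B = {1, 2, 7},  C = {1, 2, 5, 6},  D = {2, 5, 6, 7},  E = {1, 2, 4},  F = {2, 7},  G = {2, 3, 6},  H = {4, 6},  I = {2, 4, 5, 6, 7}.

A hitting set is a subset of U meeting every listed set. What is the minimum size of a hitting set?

The 2 elements {2, 4} hit every group.
The groups B, H are pairwise disjoint, so any hitting set needs a separate element for each — at least 2. Hence 2 is optimal.

2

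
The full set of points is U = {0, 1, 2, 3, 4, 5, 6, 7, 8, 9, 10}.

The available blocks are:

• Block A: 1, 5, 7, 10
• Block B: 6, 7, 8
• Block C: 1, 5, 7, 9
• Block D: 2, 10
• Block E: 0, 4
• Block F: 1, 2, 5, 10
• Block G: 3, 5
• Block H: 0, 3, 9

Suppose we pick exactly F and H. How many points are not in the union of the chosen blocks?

Union of F, H = {0, 1, 2, 3, 5, 9, 10}.
Not covered: 4, 6, 7, 8 — 4 points.

4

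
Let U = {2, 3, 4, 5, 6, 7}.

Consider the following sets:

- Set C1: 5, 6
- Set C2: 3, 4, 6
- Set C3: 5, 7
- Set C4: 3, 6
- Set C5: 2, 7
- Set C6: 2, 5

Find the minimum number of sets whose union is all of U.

3

C1 and C2 and C5 together: C1 ∪ C2 ∪ C5 = {2, 3, 4, 5, 6, 7} — every point is covered.
Only C2 contains 4, so C2 is forced; the remaining 3 points need at least 2 more sets (each remaining set adds at most 2) — so at least 3 sets are needed, and 3 is optimal.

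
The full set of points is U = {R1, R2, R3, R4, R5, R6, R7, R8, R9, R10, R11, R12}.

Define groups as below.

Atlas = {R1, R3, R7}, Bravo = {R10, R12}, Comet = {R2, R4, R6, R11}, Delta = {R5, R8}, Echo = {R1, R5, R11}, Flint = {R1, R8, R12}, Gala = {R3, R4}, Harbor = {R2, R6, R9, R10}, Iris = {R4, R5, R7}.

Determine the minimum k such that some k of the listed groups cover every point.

Echo, Flint, Gala, Harbor, and Iris cover everything between them: the union {R1, R2, R3, R4, R5, R6, R7, R8, R9, R10, R11, R12} is all of U.
No 4 of the 9 groups cover everything (all 126 combinations miss at least one point), so 5 is optimal.

5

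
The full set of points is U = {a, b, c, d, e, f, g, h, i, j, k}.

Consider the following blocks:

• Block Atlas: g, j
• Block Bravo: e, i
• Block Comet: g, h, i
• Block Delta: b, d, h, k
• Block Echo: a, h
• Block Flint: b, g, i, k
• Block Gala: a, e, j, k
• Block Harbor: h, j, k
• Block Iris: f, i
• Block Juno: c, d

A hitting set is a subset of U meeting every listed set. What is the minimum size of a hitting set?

4

The 4 points {c, h, i, j} hit every block.
The blocks Atlas, Bravo, Echo, Juno are pairwise disjoint, so any hitting set needs a separate point for each — at least 4. Hence 4 is optimal.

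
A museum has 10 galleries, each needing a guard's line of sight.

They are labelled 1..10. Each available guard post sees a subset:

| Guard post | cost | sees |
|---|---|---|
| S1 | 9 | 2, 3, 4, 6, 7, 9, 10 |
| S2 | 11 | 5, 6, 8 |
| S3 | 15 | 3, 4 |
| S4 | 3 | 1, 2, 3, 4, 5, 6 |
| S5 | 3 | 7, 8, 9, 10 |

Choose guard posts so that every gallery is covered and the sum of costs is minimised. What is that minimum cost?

S4, S5 together cover every gallery (S4 ∪ S5 = {1, 2, 3, 4, 5, 6, 7, 8, 9, 10}); total cost 3 + 3 = 6.
No covering selection has total cost below 6.

6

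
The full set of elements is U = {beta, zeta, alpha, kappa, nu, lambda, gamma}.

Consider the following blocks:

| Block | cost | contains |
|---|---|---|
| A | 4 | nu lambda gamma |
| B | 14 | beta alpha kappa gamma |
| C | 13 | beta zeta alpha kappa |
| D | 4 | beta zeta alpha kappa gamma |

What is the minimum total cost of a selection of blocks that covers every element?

A, D together cover every element (A ∪ D = {beta, zeta, alpha, kappa, nu, lambda, gamma}); total cost 4 + 4 = 8.
No covering selection has total cost below 8.

8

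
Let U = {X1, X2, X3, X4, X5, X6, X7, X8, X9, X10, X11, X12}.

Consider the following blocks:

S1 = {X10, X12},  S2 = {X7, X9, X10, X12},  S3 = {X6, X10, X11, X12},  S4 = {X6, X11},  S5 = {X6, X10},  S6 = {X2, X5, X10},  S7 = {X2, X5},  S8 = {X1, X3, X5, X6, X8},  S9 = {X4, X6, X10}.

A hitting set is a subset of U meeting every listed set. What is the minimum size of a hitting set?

H = {X2, X6, X12} meets every block (each contains at least one member of H), and |H| = 3.
The blocks S2, S4, S7 are pairwise disjoint, so any hitting set needs a separate element for each — at least 3. Hence 3 is optimal.

3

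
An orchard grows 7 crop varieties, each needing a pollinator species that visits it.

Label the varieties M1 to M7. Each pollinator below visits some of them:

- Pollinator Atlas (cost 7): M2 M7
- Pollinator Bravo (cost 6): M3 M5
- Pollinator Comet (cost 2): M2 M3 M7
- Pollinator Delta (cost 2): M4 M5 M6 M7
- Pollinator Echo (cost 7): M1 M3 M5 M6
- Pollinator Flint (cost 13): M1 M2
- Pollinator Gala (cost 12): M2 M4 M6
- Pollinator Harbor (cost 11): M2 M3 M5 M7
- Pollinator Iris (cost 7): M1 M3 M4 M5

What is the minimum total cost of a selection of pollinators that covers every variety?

11

Comet, Delta, Iris together cover every variety (Comet ∪ Delta ∪ Iris = {M1, M2, M3, M4, M5, M6, M7}); total cost 2 + 2 + 7 = 11.
No covering selection has total cost below 11.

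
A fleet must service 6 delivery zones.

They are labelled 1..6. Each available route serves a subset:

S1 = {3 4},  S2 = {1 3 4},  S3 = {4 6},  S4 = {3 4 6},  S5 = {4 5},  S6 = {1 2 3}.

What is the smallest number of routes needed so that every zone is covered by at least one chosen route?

S3 and S5 and S6 together: S3 ∪ S5 ∪ S6 = {1, 2, 3, 4, 5, 6} — every zone is covered.
Only S6 contains 2, so S6 is forced; the remaining 3 zones need at least 2 more routes (each remaining route adds at most 2) — so at least 3 routes are needed, and 3 is optimal.

3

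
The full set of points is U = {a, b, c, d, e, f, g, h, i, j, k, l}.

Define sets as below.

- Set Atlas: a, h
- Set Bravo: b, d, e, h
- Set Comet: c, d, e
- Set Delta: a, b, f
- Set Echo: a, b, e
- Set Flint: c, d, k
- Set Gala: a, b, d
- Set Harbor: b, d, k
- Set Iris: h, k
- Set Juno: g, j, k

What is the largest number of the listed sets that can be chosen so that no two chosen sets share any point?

Atlas, Comet, Juno are pairwise disjoint (Atlas={a,h}; Comet={c,d,e}; Juno={g,j,k}).
Every remaining set overlaps one of these, and no 4 of the listed sets are pairwise disjoint, so 3 is the maximum.

3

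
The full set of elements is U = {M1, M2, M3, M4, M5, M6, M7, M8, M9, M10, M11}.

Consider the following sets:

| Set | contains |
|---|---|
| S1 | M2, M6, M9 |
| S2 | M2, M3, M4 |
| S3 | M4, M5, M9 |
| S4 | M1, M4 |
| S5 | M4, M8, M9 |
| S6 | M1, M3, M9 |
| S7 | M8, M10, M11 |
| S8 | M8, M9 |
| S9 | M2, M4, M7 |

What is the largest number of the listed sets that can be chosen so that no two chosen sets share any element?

S6, S7, S9 are pairwise disjoint (S6={M1,M3,M9}; S7={M8,M10,M11}; S9={M2,M4,M7}).
Every remaining set overlaps one of these, and no 4 of the listed sets are pairwise disjoint, so 3 is the maximum.

3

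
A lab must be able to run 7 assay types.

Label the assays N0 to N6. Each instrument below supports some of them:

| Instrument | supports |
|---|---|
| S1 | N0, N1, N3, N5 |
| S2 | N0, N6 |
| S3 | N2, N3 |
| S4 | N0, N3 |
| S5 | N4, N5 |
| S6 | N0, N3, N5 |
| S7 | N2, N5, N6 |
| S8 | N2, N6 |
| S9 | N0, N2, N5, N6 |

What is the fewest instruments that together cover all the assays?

3

Take {S1, S5, S7}. Their union is {N0, N1, N2, N3, N4, N5, N6}, which is all 7 assays.
Only S1 contains N1, so S1 is forced; the remaining 3 assays need at least 2 more instruments (each remaining instrument adds at most 2) — so at least 3 instruments are needed, and 3 is optimal.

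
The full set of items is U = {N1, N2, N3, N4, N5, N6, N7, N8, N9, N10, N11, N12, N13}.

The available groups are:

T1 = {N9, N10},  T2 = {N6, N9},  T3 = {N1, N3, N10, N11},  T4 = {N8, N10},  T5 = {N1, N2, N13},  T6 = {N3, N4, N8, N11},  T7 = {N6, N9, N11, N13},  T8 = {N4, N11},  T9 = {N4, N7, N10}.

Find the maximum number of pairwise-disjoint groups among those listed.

4

T2, T4, T5, T8 are pairwise disjoint (T2={N6,N9}; T4={N8,N10}; T5={N1,N2,N13}; T8={N4,N11}).
Every remaining group overlaps one of these, and no 5 of the listed groups are pairwise disjoint, so 4 is the maximum.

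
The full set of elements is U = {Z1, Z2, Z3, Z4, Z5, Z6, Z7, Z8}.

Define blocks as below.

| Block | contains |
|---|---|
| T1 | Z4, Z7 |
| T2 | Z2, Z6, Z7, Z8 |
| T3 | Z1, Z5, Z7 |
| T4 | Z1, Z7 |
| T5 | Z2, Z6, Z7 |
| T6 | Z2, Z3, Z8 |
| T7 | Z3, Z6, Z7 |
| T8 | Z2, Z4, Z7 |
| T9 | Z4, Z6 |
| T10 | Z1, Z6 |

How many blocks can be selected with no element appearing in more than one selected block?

T3, T6, T9 are pairwise disjoint (T3={Z1,Z5,Z7}; T6={Z2,Z3,Z8}; T9={Z4,Z6}).
Every remaining block overlaps one of these, and no 4 of the listed blocks are pairwise disjoint, so 3 is the maximum.

3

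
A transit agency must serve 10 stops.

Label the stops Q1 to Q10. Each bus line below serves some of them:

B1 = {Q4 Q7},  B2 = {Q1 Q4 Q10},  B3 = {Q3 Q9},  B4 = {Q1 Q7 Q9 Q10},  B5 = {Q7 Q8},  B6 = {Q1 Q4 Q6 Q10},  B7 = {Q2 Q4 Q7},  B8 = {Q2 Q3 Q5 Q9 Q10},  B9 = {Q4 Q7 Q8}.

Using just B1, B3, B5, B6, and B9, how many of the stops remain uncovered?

Union of B1, B3, B5, B6, B9 = {Q1, Q3, Q4, Q6, Q7, Q8, Q9, Q10}.
Not covered: Q2, Q5 — 2 stops.

2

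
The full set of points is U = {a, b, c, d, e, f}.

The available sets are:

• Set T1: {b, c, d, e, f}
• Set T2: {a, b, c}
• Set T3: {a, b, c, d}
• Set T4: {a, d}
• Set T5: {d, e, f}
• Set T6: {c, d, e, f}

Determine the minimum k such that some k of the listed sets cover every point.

2

T1 and T2 together: T1 ∪ T2 = {a, b, c, d, e, f} — every point is covered.
No single set has all 6 points (the largest, T1, has 5), so 2 is optimal.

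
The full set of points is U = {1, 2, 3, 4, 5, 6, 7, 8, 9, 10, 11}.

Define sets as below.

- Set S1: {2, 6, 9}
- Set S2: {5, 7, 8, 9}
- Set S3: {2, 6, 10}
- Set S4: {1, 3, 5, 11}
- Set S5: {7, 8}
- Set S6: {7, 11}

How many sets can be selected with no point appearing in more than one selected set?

3

S3, S4, S5 are pairwise disjoint (S3={2,6,10}; S4={1,3,5,11}; S5={7,8}).
Every remaining set overlaps one of these, and no 4 of the listed sets are pairwise disjoint, so 3 is the maximum.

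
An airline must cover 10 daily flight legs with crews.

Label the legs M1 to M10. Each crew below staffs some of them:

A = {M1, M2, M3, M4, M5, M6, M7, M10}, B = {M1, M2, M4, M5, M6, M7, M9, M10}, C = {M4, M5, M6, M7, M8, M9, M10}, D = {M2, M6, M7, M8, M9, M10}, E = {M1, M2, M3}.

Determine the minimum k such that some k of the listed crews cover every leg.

Take {A, D}. Their union is {M1, M2, M3, M4, M5, M6, M7, M8, M9, M10}, which is all 10 legs.
No single crew has all 10 legs (the largest, A, has 8), so 2 is optimal.

2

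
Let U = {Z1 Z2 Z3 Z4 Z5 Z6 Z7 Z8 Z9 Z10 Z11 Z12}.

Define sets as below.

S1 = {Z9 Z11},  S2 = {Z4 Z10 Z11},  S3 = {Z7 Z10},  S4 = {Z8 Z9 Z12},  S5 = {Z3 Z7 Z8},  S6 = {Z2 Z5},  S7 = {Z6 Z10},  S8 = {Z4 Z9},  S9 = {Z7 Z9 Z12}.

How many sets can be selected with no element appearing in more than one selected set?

S1, S5, S6, S7 are pairwise disjoint (S1={Z9,Z11}; S5={Z3,Z7,Z8}; S6={Z2,Z5}; S7={Z6,Z10}).
Every remaining set overlaps one of these, and no 5 of the listed sets are pairwise disjoint, so 4 is the maximum.

4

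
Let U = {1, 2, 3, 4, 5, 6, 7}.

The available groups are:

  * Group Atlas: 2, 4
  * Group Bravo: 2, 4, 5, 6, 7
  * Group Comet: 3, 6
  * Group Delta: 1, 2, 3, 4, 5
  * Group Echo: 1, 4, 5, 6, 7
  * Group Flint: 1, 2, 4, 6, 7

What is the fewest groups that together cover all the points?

Delta and Flint cover everything between them: the union {1, 2, 3, 4, 5, 6, 7} is all of U.
No single group has all 7 points (the largest, Bravo, has 5), so 2 is optimal.

2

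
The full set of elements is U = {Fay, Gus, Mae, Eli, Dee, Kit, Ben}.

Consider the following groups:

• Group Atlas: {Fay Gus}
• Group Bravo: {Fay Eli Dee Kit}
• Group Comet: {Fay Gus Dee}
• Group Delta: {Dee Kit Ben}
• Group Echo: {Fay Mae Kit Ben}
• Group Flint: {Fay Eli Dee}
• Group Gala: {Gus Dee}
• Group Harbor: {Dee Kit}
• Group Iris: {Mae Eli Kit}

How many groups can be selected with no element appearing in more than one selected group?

2

Atlas, Iris are pairwise disjoint (Atlas={Fay,Gus}; Iris={Mae,Eli,Kit}).
Every remaining group overlaps one of these, and no 3 of the listed groups are pairwise disjoint, so 2 is the maximum.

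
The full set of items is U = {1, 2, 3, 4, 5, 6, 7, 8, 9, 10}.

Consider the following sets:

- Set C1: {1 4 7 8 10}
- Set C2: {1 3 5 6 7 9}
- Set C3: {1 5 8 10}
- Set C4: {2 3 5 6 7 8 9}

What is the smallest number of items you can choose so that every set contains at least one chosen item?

2

Take H = {1, 5}. Each listed set contains at least one of these, so H is a hitting set of size 2.
No single item lies in every set, so at least 2 are needed and 2 is optimal.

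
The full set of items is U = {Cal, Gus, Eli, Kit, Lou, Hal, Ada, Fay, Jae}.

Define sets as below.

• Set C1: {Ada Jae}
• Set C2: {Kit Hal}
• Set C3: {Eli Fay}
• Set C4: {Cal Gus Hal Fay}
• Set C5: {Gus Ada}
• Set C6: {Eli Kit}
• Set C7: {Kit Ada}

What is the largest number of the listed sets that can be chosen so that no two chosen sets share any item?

C2, C3, C5 are pairwise disjoint (C2={Kit,Hal}; C3={Eli,Fay}; C5={Gus,Ada}).
Every remaining set overlaps one of these, and no 4 of the listed sets are pairwise disjoint, so 3 is the maximum.

3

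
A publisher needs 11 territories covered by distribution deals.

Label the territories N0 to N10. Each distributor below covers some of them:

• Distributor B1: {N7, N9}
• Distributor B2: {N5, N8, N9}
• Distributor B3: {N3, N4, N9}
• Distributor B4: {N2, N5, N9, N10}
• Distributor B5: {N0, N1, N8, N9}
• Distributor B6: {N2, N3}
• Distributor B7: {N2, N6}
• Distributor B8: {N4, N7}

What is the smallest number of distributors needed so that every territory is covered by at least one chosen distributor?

Take {B3, B4, B5, B7, B8}. Their union is {N0, N1, N2, N3, N4, N5, N6, N7, N8, N9, N10}, which is all 11 territories.
No 4 of the 8 distributors cover everything (all 70 combinations miss at least one territory), so 5 is optimal.

5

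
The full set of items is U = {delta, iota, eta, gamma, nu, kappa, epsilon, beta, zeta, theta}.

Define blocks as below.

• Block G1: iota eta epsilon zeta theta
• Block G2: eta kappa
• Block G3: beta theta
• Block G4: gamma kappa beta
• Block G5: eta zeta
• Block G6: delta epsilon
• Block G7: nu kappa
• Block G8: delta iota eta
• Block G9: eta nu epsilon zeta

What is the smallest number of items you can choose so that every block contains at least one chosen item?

4

Take H = {eta, nu, epsilon, beta}. Each listed block contains at least one of these, so H is a hitting set of size 4.
The blocks G3, G5, G6, G7 are pairwise disjoint, so any hitting set needs a separate item for each — at least 4. Hence 4 is optimal.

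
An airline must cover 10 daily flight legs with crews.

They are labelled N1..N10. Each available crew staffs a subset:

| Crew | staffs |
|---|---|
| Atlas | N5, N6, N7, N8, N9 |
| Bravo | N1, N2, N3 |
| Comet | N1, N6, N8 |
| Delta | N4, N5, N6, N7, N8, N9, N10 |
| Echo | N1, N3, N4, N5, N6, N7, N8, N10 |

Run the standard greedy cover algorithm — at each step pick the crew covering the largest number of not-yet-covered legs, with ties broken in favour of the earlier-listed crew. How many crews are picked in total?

3

Greedy: pick Echo (covers 8 new) → pick Atlas (covers 1 new) → pick Bravo (covers 1 new). Total picks: 3.
(The true minimum cover uses only 2 crews, so greedy is not optimal here.)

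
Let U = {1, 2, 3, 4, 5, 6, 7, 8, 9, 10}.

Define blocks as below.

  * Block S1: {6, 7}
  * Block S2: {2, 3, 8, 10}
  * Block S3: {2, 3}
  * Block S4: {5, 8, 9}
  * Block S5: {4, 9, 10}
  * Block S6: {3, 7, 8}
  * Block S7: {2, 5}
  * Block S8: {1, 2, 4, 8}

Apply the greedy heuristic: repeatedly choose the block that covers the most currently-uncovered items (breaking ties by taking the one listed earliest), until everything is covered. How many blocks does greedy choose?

Greedy: pick S2 (covers 4 new) → pick S1 (covers 2 new) → pick S4 (covers 2 new) → pick S8 (covers 2 new). Total picks: 4.

4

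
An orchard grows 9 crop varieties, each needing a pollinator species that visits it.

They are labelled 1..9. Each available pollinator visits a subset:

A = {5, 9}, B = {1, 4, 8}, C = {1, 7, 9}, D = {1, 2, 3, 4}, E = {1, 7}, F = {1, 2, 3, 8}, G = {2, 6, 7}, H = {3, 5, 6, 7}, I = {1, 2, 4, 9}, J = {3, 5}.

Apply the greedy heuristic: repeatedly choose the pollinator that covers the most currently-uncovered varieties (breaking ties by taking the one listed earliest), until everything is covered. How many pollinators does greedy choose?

Greedy: pick D (covers 4 new) → pick H (covers 3 new) → pick A (covers 1 new) → pick B (covers 1 new). Total picks: 4.
(The true minimum cover uses only 3 pollinators, so greedy is not optimal here.)

4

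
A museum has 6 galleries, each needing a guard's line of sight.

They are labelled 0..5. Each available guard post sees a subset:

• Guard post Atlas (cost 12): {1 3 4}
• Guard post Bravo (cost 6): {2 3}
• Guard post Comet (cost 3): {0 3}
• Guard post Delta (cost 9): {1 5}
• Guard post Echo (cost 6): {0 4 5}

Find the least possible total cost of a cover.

21

Bravo, Delta, Echo together cover every gallery (Bravo ∪ Delta ∪ Echo = {0, 1, 2, 3, 4, 5}); total cost 6 + 9 + 6 = 21.
The greedy pick Comet, Echo, Bravo, Delta costs 24; no covering selection beats 21.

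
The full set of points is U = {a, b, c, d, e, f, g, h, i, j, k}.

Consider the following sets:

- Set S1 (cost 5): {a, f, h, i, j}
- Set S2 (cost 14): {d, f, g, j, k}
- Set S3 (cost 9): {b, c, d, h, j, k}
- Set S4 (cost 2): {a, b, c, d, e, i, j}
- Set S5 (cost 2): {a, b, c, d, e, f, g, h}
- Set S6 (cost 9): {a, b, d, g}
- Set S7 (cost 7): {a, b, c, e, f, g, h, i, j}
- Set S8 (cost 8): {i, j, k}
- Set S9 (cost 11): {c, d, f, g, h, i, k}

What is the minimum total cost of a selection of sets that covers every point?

10

S5, S8 together cover every point (S5 ∪ S8 = {a, b, c, d, e, f, g, h, i, j, k}); total cost 2 + 8 = 10.
The greedy pick S5, S4, S8 costs 12; no covering selection beats 10.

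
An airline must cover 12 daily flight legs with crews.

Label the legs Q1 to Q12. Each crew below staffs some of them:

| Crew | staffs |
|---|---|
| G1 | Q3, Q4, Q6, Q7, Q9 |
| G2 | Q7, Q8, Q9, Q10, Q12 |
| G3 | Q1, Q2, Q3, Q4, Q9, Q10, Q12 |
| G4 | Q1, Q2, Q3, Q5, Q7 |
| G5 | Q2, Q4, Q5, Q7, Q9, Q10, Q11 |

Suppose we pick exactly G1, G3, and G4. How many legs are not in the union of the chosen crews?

Union of G1, G3, G4 = {Q1, Q2, Q3, Q4, Q5, Q6, Q7, Q9, Q10, Q12}.
Not covered: Q8, Q11 — 2 legs.

2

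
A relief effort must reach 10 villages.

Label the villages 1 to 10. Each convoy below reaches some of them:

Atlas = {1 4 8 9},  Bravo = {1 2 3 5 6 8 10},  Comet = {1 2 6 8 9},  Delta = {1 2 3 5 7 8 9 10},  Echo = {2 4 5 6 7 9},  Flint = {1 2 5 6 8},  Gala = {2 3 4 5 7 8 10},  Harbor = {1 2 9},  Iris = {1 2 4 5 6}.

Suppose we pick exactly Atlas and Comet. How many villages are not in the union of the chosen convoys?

Union of Atlas, Comet = {1, 2, 4, 6, 8, 9}.
Not covered: 3, 5, 7, 10 — 4 villages.

4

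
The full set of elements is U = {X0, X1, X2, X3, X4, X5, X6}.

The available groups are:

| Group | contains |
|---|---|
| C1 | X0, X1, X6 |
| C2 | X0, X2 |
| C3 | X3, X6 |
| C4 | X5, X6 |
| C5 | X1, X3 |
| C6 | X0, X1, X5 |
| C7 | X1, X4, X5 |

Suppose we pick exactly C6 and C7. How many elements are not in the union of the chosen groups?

Union of C6, C7 = {X0, X1, X4, X5}.
Not covered: X2, X3, X6 — 3 elements.

3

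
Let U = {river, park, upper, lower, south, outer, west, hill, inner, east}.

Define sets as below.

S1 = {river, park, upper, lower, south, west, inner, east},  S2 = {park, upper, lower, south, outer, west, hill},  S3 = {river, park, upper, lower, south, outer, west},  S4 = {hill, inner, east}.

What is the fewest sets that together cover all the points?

S3 and S4 together: S3 ∪ S4 = {river, park, upper, lower, south, outer, west, hill, inner, east} — every point is covered.
No single set has all 10 points (the largest, S1, has 8), so 2 is optimal.

2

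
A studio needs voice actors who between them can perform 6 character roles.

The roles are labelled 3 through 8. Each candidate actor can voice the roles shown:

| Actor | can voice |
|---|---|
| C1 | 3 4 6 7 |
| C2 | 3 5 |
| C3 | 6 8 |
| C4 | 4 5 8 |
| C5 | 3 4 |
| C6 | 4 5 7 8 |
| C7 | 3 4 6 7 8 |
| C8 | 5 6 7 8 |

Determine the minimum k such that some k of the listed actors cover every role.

2

C1 and C6 together: C1 ∪ C6 = {3, 4, 5, 6, 7, 8} — every role is covered.
No single actor has all 6 roles (the largest, C7, has 5), so 2 is optimal.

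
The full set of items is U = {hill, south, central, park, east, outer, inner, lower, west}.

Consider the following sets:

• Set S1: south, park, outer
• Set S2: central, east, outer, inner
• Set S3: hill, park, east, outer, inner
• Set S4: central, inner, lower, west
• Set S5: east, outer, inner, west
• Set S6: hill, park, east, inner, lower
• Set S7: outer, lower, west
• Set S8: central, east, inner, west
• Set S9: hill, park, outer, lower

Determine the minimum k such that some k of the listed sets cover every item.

S1, S4, and S6 cover everything between them: the union {hill, south, central, park, east, outer, inner, lower, west} is all of U.
Only S1 contains south, so S1 is forced; the remaining 6 items need at least 2 more sets (each remaining set adds at most 4) — so at least 3 sets are needed, and 3 is optimal.

3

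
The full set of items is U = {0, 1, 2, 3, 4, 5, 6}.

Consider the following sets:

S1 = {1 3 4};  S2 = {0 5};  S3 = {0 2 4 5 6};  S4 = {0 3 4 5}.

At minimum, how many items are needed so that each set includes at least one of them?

2

Take H = {3, 5}. Each listed set contains at least one of these, so H is a hitting set of size 2.
The sets S1, S2 are pairwise disjoint, so any hitting set needs a separate item for each — at least 2. Hence 2 is optimal.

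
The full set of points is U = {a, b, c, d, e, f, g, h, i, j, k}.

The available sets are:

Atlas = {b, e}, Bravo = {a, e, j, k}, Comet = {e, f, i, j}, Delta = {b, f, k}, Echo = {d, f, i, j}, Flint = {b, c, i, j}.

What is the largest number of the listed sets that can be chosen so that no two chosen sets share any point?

Atlas, Echo are pairwise disjoint (Atlas={b,e}; Echo={d,f,i,j}).
Every remaining set overlaps one of these, and no 3 of the listed sets are pairwise disjoint, so 2 is the maximum.

2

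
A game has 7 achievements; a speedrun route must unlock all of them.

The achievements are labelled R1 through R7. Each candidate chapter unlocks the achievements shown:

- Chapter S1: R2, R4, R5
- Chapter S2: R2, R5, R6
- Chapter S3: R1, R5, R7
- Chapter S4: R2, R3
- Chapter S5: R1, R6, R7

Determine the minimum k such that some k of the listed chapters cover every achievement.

3

Take {S1, S4, S5}. Their union is {R1, R2, R3, R4, R5, R6, R7}, which is all 7 achievements.
Each chapter has at most 3 achievements, and 2·3 = 6 < 7 — so at least 3 chapters are needed, and 3 is optimal.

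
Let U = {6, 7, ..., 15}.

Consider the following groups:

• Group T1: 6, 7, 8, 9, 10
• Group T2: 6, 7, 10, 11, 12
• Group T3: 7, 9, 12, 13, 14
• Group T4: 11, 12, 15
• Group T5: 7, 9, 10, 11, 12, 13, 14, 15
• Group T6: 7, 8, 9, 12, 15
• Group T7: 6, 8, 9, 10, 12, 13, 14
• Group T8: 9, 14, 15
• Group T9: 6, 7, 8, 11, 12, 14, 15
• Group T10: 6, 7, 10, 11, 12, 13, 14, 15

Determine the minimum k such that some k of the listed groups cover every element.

2

Take {T6, T10}. Their union is {6, 7, 8, 9, 10, 11, 12, 13, 14, 15}, which is all 10 elements.
No single group has all 10 elements (the largest, T5, has 8), so 2 is optimal.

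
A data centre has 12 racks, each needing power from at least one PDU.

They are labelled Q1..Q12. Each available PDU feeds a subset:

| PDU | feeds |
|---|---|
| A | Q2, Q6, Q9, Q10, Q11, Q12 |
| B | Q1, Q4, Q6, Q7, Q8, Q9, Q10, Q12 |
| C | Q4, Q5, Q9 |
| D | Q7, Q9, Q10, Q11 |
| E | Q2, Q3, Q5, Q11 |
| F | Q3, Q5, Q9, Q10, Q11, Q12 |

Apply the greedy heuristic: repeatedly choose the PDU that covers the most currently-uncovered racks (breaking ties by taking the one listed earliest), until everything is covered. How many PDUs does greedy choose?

Greedy: pick B (covers 8 new) → pick E (covers 4 new). Total picks: 2.

2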